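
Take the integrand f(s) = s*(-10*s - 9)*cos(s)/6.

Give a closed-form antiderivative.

Since d/ds undoes antidifferentiation here, F'(s) = f(s) is required of F(s).
Check: d/ds[-(10*s**2*sin(s) + 9*s*sin(s) + 20*s*cos(s) - 20*sin(s) + 9*cos(s))/6] = -5*s**2*cos(s)/3 - 3*s*cos(s)/2, which equals f(s).

An antiderivative is F(s) = -(10*s**2*sin(s) + 9*s*sin(s) + 20*s*cos(s) - 20*sin(s) + 9*cos(s))/6.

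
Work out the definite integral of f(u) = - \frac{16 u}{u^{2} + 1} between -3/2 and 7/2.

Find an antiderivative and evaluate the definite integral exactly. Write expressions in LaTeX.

Antiderivative: F(u) = - 4 \log{\left(2 u^{4} + 4 u^{2} + 2 \right)}; value = - 4 \log{\left(\frac{2809}{8} \right)} + 4 \log{\left(\frac{169}{8} \right)}

The substitution w = 2 u^{4} + 4 u^{2} + 2 works: f is exactly (dF/dw)*(dw/du) for that inner function.
F(u) = - 4 \log{\left(2 u^{4} + 4 u^{2} + 2 \right)} is an antiderivative of f.
Check: d/du[- 4 \log{\left(2 u^{4} + 4 u^{2} + 2 \right)}] = - \frac{16 u}{u^{2} + 1} = f(u).
F(7/2) = - 4 \log{\left(\frac{2809}{8} \right)}; F(-3/2) = - 4 \log{\left(\frac{169}{8} \right)}.
Integral = F(7/2) - F(-3/2) = - 4 \log{\left(\frac{2809}{8} \right)} + 4 \log{\left(\frac{169}{8} \right)}.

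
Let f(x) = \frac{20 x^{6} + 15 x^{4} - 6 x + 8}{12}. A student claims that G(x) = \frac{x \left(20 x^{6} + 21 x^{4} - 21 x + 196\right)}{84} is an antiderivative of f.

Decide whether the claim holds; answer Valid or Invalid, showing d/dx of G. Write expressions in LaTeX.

d/dx[G] = \frac{5 x^{6}}{3} + \frac{5 x^{4}}{4} - \frac{x}{2} + \frac{7}{3}
d/dx[G] - f(x) = \frac{5}{3} != 0.

Invalid: d/dx[G] - f = \frac{5}{3}, which is not 0.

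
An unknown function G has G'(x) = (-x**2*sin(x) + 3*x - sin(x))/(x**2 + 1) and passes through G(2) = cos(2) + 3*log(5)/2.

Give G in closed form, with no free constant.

For G(x) to be correct, d/dx[G] must agree with the stated G'(x) identically.
A general antiderivative is 3*log(x**2 + 1)/2 + cos(x) + C.
The condition gives C = cos(2) + 3*log(5)/2 - (cos(2) + 3*log(5)/2) = 0.
So G(x) = (3*log(x**2 + 1) + 2*cos(x))/2.
Check: d/dx[(3*log(x**2 + 1) + 2*cos(x))/2] = (-x**2*sin(x) + 3*x - sin(x))/(x**2 + 1) = G'(x).

G(x) = (3*log(x**2 + 1) + 2*cos(x))/2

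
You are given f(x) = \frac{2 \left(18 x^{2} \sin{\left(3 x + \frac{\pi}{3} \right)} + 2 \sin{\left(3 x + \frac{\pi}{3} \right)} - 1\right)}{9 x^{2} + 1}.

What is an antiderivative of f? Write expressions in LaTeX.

An antiderivative is F(x) = \frac{2 \left(- 2 \cos{\left(3 x + \frac{\pi}{3} \right)} - \operatorname{atan}{\left(3 x \right)}\right)}{3}.

Since d/dx undoes antidifferentiation here, F'(x) = f(x) is required of F(x).
Check: d/dx[\frac{2 \left(- 2 \cos{\left(3 x + \frac{\pi}{3} \right)} - \operatorname{atan}{\left(3 x \right)}\right)}{3}] = \frac{36 x^{2} \sin{\left(3 x + \frac{\pi}{3} \right)} + 4 \sin{\left(3 x + \frac{\pi}{3} \right)} - 2}{9 x^{2} + 1}, which equals f(x).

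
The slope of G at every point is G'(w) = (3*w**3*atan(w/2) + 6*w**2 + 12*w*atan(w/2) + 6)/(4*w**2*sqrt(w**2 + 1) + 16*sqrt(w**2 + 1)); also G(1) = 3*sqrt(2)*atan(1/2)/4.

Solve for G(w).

Recognize the product-rule pattern: G'(w) = u'v + uv' with u = 3*sqrt(w**2 + 1)/4, v = atan(w/2), so integration by parts undoes it.
A general antiderivative is 3*sqrt(w**2 + 1)*atan(w/2)/4 + C.
The condition gives C = 3*sqrt(2)*atan(1/2)/4 - (3*sqrt(2)*atan(1/2)/4) = 0.
So G(w) = 3*sqrt(w**2 + 1)*atan(w/2)/4.
Check: d/dw[3*sqrt(w**2 + 1)*atan(w/2)/4] = (3*w**3*atan(w/2) + 6*w**2 + 12*w*atan(w/2) + 6)/(4*w**2*sqrt(w**2 + 1) + 16*sqrt(w**2 + 1)) = G'(w).

G(w) = 3*sqrt(w**2 + 1)*atan(w/2)/4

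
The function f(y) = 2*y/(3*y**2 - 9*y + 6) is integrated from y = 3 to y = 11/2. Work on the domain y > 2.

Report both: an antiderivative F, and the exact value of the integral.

Antiderivative: F(y) = 4*log(y - 2)/3 - 2*log(y - 1)/3; value = -2*log(9/2)/3 + 2*log(2)/3 + 4*log(7/2)/3

The denominator factors as 3*(y - 2)*(y - 1); partial fractions split f into directly integrable pieces: -2/(3*(y - 1)) + 4/(3*(y - 2)).
F(y) = 4*log(y - 2)/3 - 2*log(y - 1)/3 is an antiderivative of f.
Check: d/dy[4*log(y - 2)/3 - 2*log(y - 1)/3] = 2*y/(3*y**2 - 9*y + 6) = f(y).
F(11/2) = -2*log(9/2)/3 + 4*log(7/2)/3; F(3) = -2*log(2)/3.
Integral = F(11/2) - F(3) = -2*log(9/2)/3 + 2*log(2)/3 + 4*log(7/2)/3.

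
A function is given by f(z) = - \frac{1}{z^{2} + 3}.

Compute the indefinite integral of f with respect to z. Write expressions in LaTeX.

F(z) = - \frac{\sqrt{3} \operatorname{atan}{\left(\frac{\sqrt{3} z}{3} \right)}}{3} + C

Check any antiderivative F(z) by computing F'(z) and comparing it with f(z).
Check: d/dz[- \frac{\sqrt{3} \operatorname{atan}{\left(\frac{\sqrt{3} z}{3} \right)}}{3}] = - \frac{1}{z^{2} + 3} = f(z).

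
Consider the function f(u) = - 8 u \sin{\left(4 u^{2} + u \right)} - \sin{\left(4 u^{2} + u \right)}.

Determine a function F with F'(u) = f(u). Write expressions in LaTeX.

An antiderivative is F(u) = \cos{\left(4 u^{2} + u \right)}.

The substitution w = 4 u^{2} + u works: f is exactly (dF/dw)*(dw/du) for that inner function.
Check: d/du[\cos{\left(4 u^{2} + u \right)}] = - 8 u \sin{\left(4 u^{2} + u \right)} - \sin{\left(4 u^{2} + u \right)} = f(u).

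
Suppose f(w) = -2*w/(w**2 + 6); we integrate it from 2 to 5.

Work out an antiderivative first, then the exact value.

Antiderivative: F(w) = -log(w**2 + 6); value = -log(31) + log(10)

f matches the chain-rule pattern g'(h)*h' with inner function h(w) = w**2 + 6; substituting u = h(w) collapses the integral.
F(w) = -log(w**2 + 6) is an antiderivative of f.
Check: d/dw[-log(w**2 + 6)] = -2*w/(w**2 + 6) = f(w).
F(5) = -log(31); F(2) = -log(10).
Integral = F(5) - F(2) = -log(31) + log(10).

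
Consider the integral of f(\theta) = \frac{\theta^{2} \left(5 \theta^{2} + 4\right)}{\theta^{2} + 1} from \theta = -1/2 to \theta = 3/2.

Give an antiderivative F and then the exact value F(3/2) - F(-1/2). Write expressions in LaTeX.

Since d/d\theta undoes antidifferentiation here, F'(\theta) = f(\theta) is required of F(\theta).
F(\theta) = \frac{5 \theta^{3}}{3} - \theta + \operatorname{atan}{\left(\theta \right)} is an antiderivative of f.
Check: d/d\theta[\frac{5 \theta^{3}}{3} - \theta + \operatorname{atan}{\left(\theta \right)}] = \frac{5 \theta^{4} + 4 \theta^{2}}{\theta^{2} + 1}, which equals f(\theta).
F(3/2) = \operatorname{atan}{\left(\frac{3}{2} \right)} + \frac{33}{8}; F(-1/2) = \frac{7}{24} - \operatorname{atan}{\left(\frac{1}{2} \right)}.
Integral = F(3/2) - F(-1/2) = \operatorname{atan}{\left(\frac{1}{2} \right)} + \operatorname{atan}{\left(\frac{3}{2} \right)} + \frac{23}{6}.

Antiderivative: F(\theta) = \frac{5 \theta^{3}}{3} - \theta + \operatorname{atan}{\left(\theta \right)}; value = \operatorname{atan}{\left(\frac{1}{2} \right)} + \operatorname{atan}{\left(\frac{3}{2} \right)} + \frac{23}{6}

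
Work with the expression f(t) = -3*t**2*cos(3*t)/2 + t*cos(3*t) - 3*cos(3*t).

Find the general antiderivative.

Integrate term by term and add the pieces.
Check: d/dt[-t**2*sin(3*t)/2 + t*sin(3*t)/3 - t*cos(3*t)/3 - 8*sin(3*t)/9 + cos(3*t)/9] = -3*t**2*cos(3*t)/2 + t*cos(3*t) - 3*cos(3*t) = f(t).

F(t) = -t**2*sin(3*t)/2 + t*sin(3*t)/3 - t*cos(3*t)/3 - 8*sin(3*t)/9 + cos(3*t)/9 + C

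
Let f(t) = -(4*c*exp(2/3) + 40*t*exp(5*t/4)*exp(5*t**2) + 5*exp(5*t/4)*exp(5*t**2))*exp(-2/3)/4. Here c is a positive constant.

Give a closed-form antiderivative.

An antiderivative is F(t) = -c*t - exp(5*t**2 + 5*t/4 - 2/3).

Since d/dt undoes antidifferentiation here, F'(t) = f(t) is required of F(t).
Check: d/dt[-c*t - exp(5*t**2 + 5*t/4 - 2/3)] = -c - 10*t*exp(-2/3)*exp(5*t/4)*exp(5*t**2) - 5*exp(-2/3)*exp(5*t/4)*exp(5*t**2)/4, which equals f(t).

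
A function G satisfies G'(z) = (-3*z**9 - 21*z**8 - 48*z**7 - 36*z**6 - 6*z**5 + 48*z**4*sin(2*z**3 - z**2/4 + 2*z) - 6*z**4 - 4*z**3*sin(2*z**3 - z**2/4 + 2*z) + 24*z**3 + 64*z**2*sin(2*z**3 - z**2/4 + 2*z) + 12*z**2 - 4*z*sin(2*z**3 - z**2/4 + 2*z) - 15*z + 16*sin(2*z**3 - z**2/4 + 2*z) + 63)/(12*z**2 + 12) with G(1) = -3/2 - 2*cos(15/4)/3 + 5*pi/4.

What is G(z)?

G(z) = -z**8/32 - z**7/4 - 5*z**6/8 - z**5/4 + 13*z**4/16 + z**3/4 - 5*z**2/8 + z/4 - 2*cos(2*z**3 - z**2/4 + 2*z)/3 + 5*atan(z) - 33/32

Since d/dz undoes antidifferentiation here, G(z) must give back the stated G'(z).
A general antiderivative is -(z**2/2 + z - 1/2)**4/2 - 2*cos(2*z**3 - z**2/4 + 2*z)/3 + 5*atan(z) + C.
The condition gives C = -3/2 - 2*cos(15/4)/3 + 5*pi/4 - (-1/2 - 2*cos(15/4)/3 + 5*pi/4) = -1.
So G(z) = -z**8/32 - z**7/4 - 5*z**6/8 - z**5/4 + 13*z**4/16 + z**3/4 - 5*z**2/8 + z/4 - 2*cos(2*z**3 - z**2/4 + 2*z)/3 + 5*atan(z) - 33/32.
Check: d/dz[-z**8/32 - z**7/4 - 5*z**6/8 - z**5/4 + 13*z**4/16 + z**3/4 - 5*z**2/8 + z/4 - 2*cos(2*z**3 - z**2/4 + 2*z)/3 + 5*atan(z) - 33/32] = (-3*z**9 - 21*z**8 - 48*z**7 - 36*z**6 - 6*z**5 + 48*z**4*sin(2*z**3 - z**2/4 + 2*z) - 6*z**4 - 4*z**3*sin(2*z**3 - z**2/4 + 2*z) + 24*z**3 + 64*z**2*sin(2*z**3 - z**2/4 + 2*z) + 12*z**2 - 4*z*sin(2*z**3 - z**2/4 + 2*z) - 15*z + 16*sin(2*z**3 - z**2/4 + 2*z) + 63)/(12*z**2 + 12) = G'(z).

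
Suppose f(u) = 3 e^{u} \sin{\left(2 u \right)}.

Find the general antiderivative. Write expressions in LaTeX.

An antiderivative F(u) passes only if d/du[F] lands on f(u) exactly.
Check: d/du[\frac{3 e^{u} \sin{\left(2 u \right)}}{5} - \frac{6 e^{u} \cos{\left(2 u \right)}}{5}] = 3 e^{u} \sin{\left(2 u \right)} = f(u).

F(u) = \frac{3 e^{u} \sin{\left(2 u \right)}}{5} - \frac{6 e^{u} \cos{\left(2 u \right)}}{5} + C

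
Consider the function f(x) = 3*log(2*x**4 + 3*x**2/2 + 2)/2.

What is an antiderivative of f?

An antiderivative is F(x) = 3*x*log(2*x**4 + 3*x**2/2 + 2)/2 - 6*x - 3*sqrt(5)*log(x**2 - sqrt(5)*x/2 + 1)/8 + 3*sqrt(5)*log(x**2 + sqrt(5)*x/2 + 1)/8 + 3*sqrt(11)*atan(4*sqrt(11)*x/11 - sqrt(55)/11)/4 + 3*sqrt(11)*atan(4*sqrt(11)*x/11 + sqrt(55)/11)/4.

A candidate is checked by its d/dx: the result must match f(x).
Check: d/dx[3*x*log(2*x**4 + 3*x**2/2 + 2)/2 - 6*x - 3*sqrt(5)*log(x**2 - sqrt(5)*x/2 + 1)/8 + 3*sqrt(5)*log(x**2 + sqrt(5)*x/2 + 1)/8 + 3*sqrt(11)*atan(4*sqrt(11)*x/11 - sqrt(55)/11)/4 + 3*sqrt(11)*atan(4*sqrt(11)*x/11 + sqrt(55)/11)/4] = 3*log(2*x**4 + 3*x**2/2 + 2)/2 = f(x).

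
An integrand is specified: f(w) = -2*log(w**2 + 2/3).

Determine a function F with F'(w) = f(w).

An antiderivative is F(w) = -2*w*log(w**2 + 2/3) + 4*w - 4*sqrt(6)*atan(sqrt(6)*w/2)/3.

Differentiate the proposed F(w) back; it has to land on f(w) exactly.
Check: d/dw[-2*w*log(w**2 + 2/3) + 4*w - 4*sqrt(6)*atan(sqrt(6)*w/2)/3] = -2*log(w**2 + 2/3) = f(w).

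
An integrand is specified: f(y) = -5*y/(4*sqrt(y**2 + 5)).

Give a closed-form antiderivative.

An antiderivative is F(y) = -5*sqrt(y**2 + 5)/4.

The substitution u = y**2 + 5 works: f is exactly (dF/du)*(du/dy) for that inner function.
Check: d/dy[-5*sqrt(y**2 + 5)/4] = -5*y/(4*sqrt(y**2 + 5)) = f(y).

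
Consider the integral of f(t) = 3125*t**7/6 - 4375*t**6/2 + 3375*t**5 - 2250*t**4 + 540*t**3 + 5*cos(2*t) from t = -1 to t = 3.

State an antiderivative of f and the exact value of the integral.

Integrate term by term and add the pieces.
F(t) = 5*(625*t**8 - 3000*t**7 + 5400*t**6 - 4320*t**5 + 1296*t**4 + 24*sin(2*t))/48 is an antiderivative of f.
Check: d/dt[5*(625*t**8 - 3000*t**7 + 5400*t**6 - 4320*t**5 + 1296*t**4 + 24*sin(2*t))/48] = 3125*t**7/6 - 4375*t**6/2 + 3375*t**5 - 2250*t**4 + 540*t**3 + 5*cos(2*t) = f(t).
F(3) = 5*sin(6)/2 + 885735/16; F(-1) = 73205/48 - 5*sin(2)/2.
Integral = F(3) - F(-1) = 5*sin(6)/2 + 5*sin(2)/2 + 161500/3.

Antiderivative: F(t) = 5*(625*t**8 - 3000*t**7 + 5400*t**6 - 4320*t**5 + 1296*t**4 + 24*sin(2*t))/48; value = 5*sin(6)/2 + 5*sin(2)/2 + 161500/3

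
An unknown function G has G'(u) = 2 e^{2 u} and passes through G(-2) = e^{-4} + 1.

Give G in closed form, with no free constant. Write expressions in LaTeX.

G(u) = e^{2 u} + 1

Any candidate G(u) must reproduce the stated G'(u) exactly.
A general antiderivative is e^{2 u} + C.
The condition gives C = e^{-4} + 1 - (e^{-4}) = 1.
So G(u) = e^{2 u} + 1.
Check: d/du[e^{2 u} + 1] = 2 e^{2 u} = G'(u).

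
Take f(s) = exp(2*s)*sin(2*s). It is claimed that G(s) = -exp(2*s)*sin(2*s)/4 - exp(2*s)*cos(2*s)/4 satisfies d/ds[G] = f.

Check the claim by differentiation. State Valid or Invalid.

Invalid: d/ds[G] - f = -exp(2*s)*sin(2*s) - exp(2*s)*cos(2*s), which is not 0.

d/ds[G] = -exp(2*s)*cos(2*s)
d/ds[G] - f(s) = -exp(2*s)*sin(2*s) - exp(2*s)*cos(2*s) != 0.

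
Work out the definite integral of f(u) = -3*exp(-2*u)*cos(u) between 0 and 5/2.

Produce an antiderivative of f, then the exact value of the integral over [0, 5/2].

Antiderivative: F(u) = 3*(-sin(u) + 2*cos(u))*exp(-2*u)/5; value = -6/5 + 6*exp(-5)*cos(5/2)/5 - 3*exp(-5)*sin(5/2)/5

Check any antiderivative F(u) by computing F'(u) and comparing it with f(u).
F(u) = 3*(-sin(u) + 2*cos(u))*exp(-2*u)/5 is an antiderivative of f.
Check: d/du[3*(-sin(u) + 2*cos(u))*exp(-2*u)/5] = -3*exp(-2*u)*cos(u) = f(u).
F(5/2) = 6*exp(-5)*cos(5/2)/5 - 3*exp(-5)*sin(5/2)/5; F(0) = 6/5.
Integral = F(5/2) - F(0) = -6/5 + 6*exp(-5)*cos(5/2)/5 - 3*exp(-5)*sin(5/2)/5.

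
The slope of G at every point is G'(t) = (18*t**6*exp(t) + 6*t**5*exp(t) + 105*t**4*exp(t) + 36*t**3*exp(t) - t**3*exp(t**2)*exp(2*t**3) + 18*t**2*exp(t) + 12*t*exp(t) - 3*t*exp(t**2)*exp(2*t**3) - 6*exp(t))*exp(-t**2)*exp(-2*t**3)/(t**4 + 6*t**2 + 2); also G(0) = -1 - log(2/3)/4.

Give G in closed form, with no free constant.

A candidate passes only if d/dt[G] lands on the given G'(t) exactly.
A general antiderivative is -3*exp(-2*t**3 - t**2 + t) - log(t**4/3 + 2*t**2 + 2/3)/4 + C.
The condition gives C = -1 - log(2/3)/4 - (-3 - log(2/3)/4) = 2.
So G(t) = -(12*exp(t)*exp(-t**2)*exp(-2*t**3) + log(t**4/3 + 2*t**2 + 2/3) - 8)/4.
Check: d/dt[-(12*exp(t)*exp(-t**2)*exp(-2*t**3) + log(t**4/3 + 2*t**2 + 2/3) - 8)/4] = (18*t**6*exp(t) + 6*t**5*exp(t) + 105*t**4*exp(t) + 36*t**3*exp(t) - t**3*exp(t**2)*exp(2*t**3) + 18*t**2*exp(t) + 12*t*exp(t) - 3*t*exp(t**2)*exp(2*t**3) - 6*exp(t))/(t**4*exp(t**2)*exp(2*t**3) + 6*t**2*exp(t**2)*exp(2*t**3) + 2*exp(t**2)*exp(2*t**3)), which equals G'(t).

G(t) = -(12*exp(t)*exp(-t**2)*exp(-2*t**3) + log(t**4/3 + 2*t**2 + 2/3) - 8)/4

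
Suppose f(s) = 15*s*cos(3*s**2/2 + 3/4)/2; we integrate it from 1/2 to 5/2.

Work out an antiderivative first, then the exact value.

Antiderivative: F(s) = 5*sin(3*s**2/2 + 3/4)/2; value = -5*sin(9/8)/2 + 5*sin(81/8)/2

f matches the chain-rule pattern g'(h)*h' with inner function h(s) = 3*s**2/2 + 3/4; substituting u = h(s) collapses the integral.
F(s) = 5*sin(3*s**2/2 + 3/4)/2 is an antiderivative of f.
Check: d/ds[5*sin(3*s**2/2 + 3/4)/2] = 15*s*cos(3*s**2/2 + 3/4)/2 = f(s).
F(5/2) = 5*sin(81/8)/2; F(1/2) = 5*sin(9/8)/2.
Integral = F(5/2) - F(1/2) = -5*sin(9/8)/2 + 5*sin(81/8)/2.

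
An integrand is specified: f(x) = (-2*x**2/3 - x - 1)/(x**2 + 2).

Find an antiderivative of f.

Recover f(x) by differentiating a candidate F(x); any mismatch rules it out.
Check: d/dx[-2*x/3 - log(x**2 + 2)/2 + sqrt(2)*atan(sqrt(2)*x/2)/6] = (-2*x**2 - 3*x - 3)/(3*x**2 + 6), which equals f(x).

An antiderivative is F(x) = -2*x/3 - log(x**2 + 2)/2 + sqrt(2)*atan(sqrt(2)*x/2)/6.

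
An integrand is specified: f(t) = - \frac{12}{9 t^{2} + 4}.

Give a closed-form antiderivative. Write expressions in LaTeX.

An antiderivative is F(t) = - 2 \operatorname{atan}{\left(\frac{3 t}{2} \right)}.

Recover f(t) by differentiating a candidate F(t); any mismatch rules it out.
Check: d/dt[- 2 \operatorname{atan}{\left(\frac{3 t}{2} \right)}] = - \frac{12}{9 t^{2} + 4} = f(t).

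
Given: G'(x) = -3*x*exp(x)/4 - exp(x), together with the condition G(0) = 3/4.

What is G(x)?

Recognize the product-rule pattern: G'(x) = u'v + uv' with u = -3*x/4 - 1/4, v = exp(x), so integration by parts undoes it.
A general antiderivative is (-3*x - 1)*exp(x)/4 + C.
The condition gives C = 3/4 - (-1/4) = 1.
So G(x) = -3*x*exp(x)/4 - exp(x)/4 + 1.
Check: d/dx[-3*x*exp(x)/4 - exp(x)/4 + 1] = -3*x*exp(x)/4 - exp(x) = G'(x).

G(x) = -3*x*exp(x)/4 - exp(x)/4 + 1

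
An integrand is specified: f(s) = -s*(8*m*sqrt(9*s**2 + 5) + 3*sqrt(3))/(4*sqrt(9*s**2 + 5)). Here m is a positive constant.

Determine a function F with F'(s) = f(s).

A candidate is checked by its d/ds: the result must match f(s).
Check: d/ds[-(12*m*s**2 + sqrt(3)*sqrt(9*s**2 + 5))/12] = (-8*m*s*sqrt(9*s**2 + 5) - 3*sqrt(3)*s)/(4*sqrt(9*s**2 + 5)), which equals f(s).

An antiderivative is F(s) = -(12*m*s**2 + sqrt(3)*sqrt(9*s**2 + 5))/12.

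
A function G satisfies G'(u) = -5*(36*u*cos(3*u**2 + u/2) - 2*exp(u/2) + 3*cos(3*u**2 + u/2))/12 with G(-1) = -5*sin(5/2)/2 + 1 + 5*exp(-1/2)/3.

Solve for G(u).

G(u) = (10*exp(u/2) - 15*sin(3*u**2 + u/2) + 6)/6

Whatever form G(u) takes, its d/du must return the stated G'(u).
A general antiderivative is 5*exp(u/2)/3 - 5*sin(3*u**2 + u/2)/2 + C.
The condition gives C = -5*sin(5/2)/2 + 1 + 5*exp(-1/2)/3 - (-5*sin(5/2)/2 + 5*exp(-1/2)/3) = 1.
So G(u) = (10*exp(u/2) - 15*sin(3*u**2 + u/2) + 6)/6.
Check: d/du[(10*exp(u/2) - 15*sin(3*u**2 + u/2) + 6)/6] = -15*u*cos(3*u**2 + u/2) + 5*exp(u/2)/6 - 5*cos(3*u**2 + u/2)/4, which equals G'(u).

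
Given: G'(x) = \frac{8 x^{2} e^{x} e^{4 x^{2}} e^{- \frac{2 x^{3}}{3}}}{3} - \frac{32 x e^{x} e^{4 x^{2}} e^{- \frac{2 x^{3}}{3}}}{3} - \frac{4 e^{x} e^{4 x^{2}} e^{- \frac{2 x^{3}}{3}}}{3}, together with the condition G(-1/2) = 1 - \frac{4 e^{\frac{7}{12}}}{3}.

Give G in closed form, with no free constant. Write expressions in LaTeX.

G(x) = \frac{3 - 4 e^{- \frac{2 x^{3}}{3} + 4 x^{2} + x}}{3}

G'(x) matches the chain-rule pattern g'(h)*h' with inner function h(x) = - \frac{2 x^{3}}{3} + 4 x^{2} + x; substituting u = h(x) collapses the integral.
A general antiderivative is - \frac{4 e^{- \frac{2 x^{3}}{3} + 4 x^{2} + x}}{3} + C.
The condition gives C = 1 - \frac{4 e^{\frac{7}{12}}}{3} - (- \frac{4 e^{\frac{7}{12}}}{3}) = 1.
So G(x) = \frac{3 - 4 e^{- \frac{2 x^{3}}{3} + 4 x^{2} + x}}{3}.
Check: d/dx[\frac{3 - 4 e^{- \frac{2 x^{3}}{3} + 4 x^{2} + x}}{3}] = \frac{8 x^{2} e^{x} e^{4 x^{2}} e^{- \frac{2 x^{3}}{3}}}{3} - \frac{32 x e^{x} e^{4 x^{2}} e^{- \frac{2 x^{3}}{3}}}{3} - \frac{4 e^{x} e^{4 x^{2}} e^{- \frac{2 x^{3}}{3}}}{3} = G'(x).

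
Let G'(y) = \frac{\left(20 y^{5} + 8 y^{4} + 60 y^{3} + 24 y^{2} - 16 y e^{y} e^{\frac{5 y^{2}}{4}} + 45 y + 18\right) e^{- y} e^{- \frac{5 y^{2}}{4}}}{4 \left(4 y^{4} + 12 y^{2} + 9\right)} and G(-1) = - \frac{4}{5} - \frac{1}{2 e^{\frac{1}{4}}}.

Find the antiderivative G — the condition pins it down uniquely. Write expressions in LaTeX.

Since d/dy undoes antidifferentiation here, G(y) must give back the stated G'(y).
A general antiderivative is - \frac{e^{- \frac{5 y^{2}}{4} - y}}{2} + \frac{1}{2 y^{2} + 3} + C.
The condition gives C = - \frac{4}{5} - \frac{1}{2 e^{\frac{1}{4}}} - (\frac{1}{5} - \frac{1}{2 e^{\frac{1}{4}}}) = -1.
So G(y) = \frac{- 4 y^{2} e^{y} e^{\frac{5 y^{2}}{4}} - 2 y^{2} - 4 e^{y} e^{\frac{5 y^{2}}{4}} - 3}{4 y^{2} e^{y} e^{\frac{5 y^{2}}{4}} + 6 e^{y} e^{\frac{5 y^{2}}{4}}}.
Check: d/dy[\frac{- 4 y^{2} e^{y} e^{\frac{5 y^{2}}{4}} - 2 y^{2} - 4 e^{y} e^{\frac{5 y^{2}}{4}} - 3}{4 y^{2} e^{y} e^{\frac{5 y^{2}}{4}} + 6 e^{y} e^{\frac{5 y^{2}}{4}}}] = \frac{20 y^{5} + 8 y^{4} + 60 y^{3} + 24 y^{2} - 16 y e^{y} e^{\frac{5 y^{2}}{4}} + 45 y + 18}{16 y^{4} e^{y} e^{\frac{5 y^{2}}{4}} + 48 y^{2} e^{y} e^{\frac{5 y^{2}}{4}} + 36 e^{y} e^{\frac{5 y^{2}}{4}}}, which equals G'(y).

G(y) = \frac{- 4 y^{2} e^{y} e^{\frac{5 y^{2}}{4}} - 2 y^{2} - 4 e^{y} e^{\frac{5 y^{2}}{4}} - 3}{4 y^{2} e^{y} e^{\frac{5 y^{2}}{4}} + 6 e^{y} e^{\frac{5 y^{2}}{4}}}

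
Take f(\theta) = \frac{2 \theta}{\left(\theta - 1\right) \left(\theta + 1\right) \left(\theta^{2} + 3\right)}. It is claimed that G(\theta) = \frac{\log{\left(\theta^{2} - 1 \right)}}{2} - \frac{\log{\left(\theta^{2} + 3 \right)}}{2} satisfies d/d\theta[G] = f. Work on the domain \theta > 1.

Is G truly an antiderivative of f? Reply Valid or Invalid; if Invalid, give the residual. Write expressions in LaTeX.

d/d\theta[G] = \frac{4 \theta}{\theta^{4} + 2 \theta^{2} - 3}
d/d\theta[G] - f(\theta) = \frac{2 \theta}{\theta^{4} + 2 \theta^{2} - 3} != 0.

Invalid: d/d\theta[G] - f = \frac{2 \theta}{\theta^{4} + 2 \theta^{2} - 3}, which is not 0.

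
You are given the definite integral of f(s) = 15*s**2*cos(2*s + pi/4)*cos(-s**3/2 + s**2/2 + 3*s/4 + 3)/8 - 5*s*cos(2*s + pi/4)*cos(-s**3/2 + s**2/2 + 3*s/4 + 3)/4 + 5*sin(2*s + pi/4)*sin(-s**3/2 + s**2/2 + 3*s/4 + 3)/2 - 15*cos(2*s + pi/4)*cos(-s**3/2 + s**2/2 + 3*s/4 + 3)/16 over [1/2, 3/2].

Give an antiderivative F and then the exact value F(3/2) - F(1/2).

Antiderivative: F(s) = -5*sin(-s**3/2 + s**2/2 + 3*s/4 + 3)*cos(2*s + pi/4)/4; value = -5*sin(57/16)*cos(pi/4 + 3)/4 + 5*sin(55/16)*cos(pi/4 + 1)/4

Recognize the product-rule pattern: f = u'v + uv' with u = -5*cos(2*s + pi/4)/4, v = sin(-s**3/2 + s**2/2 + 3*s/4 + 3), so integration by parts undoes it.
F(s) = -5*sin(-s**3/2 + s**2/2 + 3*s/4 + 3)*cos(2*s + pi/4)/4 is an antiderivative of f.
Check: d/ds[-5*sin(-s**3/2 + s**2/2 + 3*s/4 + 3)*cos(2*s + pi/4)/4] = 15*s**2*cos(2*s + pi/4)*cos(-s**3/2 + s**2/2 + 3*s/4 + 3)/8 - 5*s*cos(2*s + pi/4)*cos(-s**3/2 + s**2/2 + 3*s/4 + 3)/4 + 5*sin(2*s + pi/4)*sin(-s**3/2 + s**2/2 + 3*s/4 + 3)/2 - 15*cos(2*s + pi/4)*cos(-s**3/2 + s**2/2 + 3*s/4 + 3)/16 = f(s).
F(3/2) = -5*sin(57/16)*cos(pi/4 + 3)/4; F(1/2) = -5*sin(55/16)*cos(pi/4 + 1)/4.
Integral = F(3/2) - F(1/2) = -5*sin(57/16)*cos(pi/4 + 3)/4 + 5*sin(55/16)*cos(pi/4 + 1)/4.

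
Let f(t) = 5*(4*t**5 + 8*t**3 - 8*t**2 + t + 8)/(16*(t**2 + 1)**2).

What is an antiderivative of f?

An antiderivative is F(t) = 5*t*(4*t**3 + t + 16)/(32*(t**2 + 1)).

An antiderivative F(t) passes only if d/dt[F] lands on f(t) exactly.
Check: d/dt[5*t*(4*t**3 + t + 16)/(32*(t**2 + 1))] = (20*t**5 + 40*t**3 - 40*t**2 + 5*t + 40)/(16*t**4 + 32*t**2 + 16), which equals f(t).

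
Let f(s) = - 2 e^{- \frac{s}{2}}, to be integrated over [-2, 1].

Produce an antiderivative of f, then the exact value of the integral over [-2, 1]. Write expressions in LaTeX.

For F(s) to be correct the identity F'(s) - f(s) = 0 must hold.
F(s) = 4 e^{- \frac{s}{2}} is an antiderivative of f.
Check: d/ds[4 e^{- \frac{s}{2}}] = - 2 e^{- \frac{s}{2}} = f(s).
F(1) = \frac{4}{e^{\frac{1}{2}}}; F(-2) = 4 e.
Integral = F(1) - F(-2) = - 4 e + \frac{4}{e^{\frac{1}{2}}}.

Antiderivative: F(s) = 4 e^{- \frac{s}{2}}; value = - 4 e + \frac{4}{e^{\frac{1}{2}}}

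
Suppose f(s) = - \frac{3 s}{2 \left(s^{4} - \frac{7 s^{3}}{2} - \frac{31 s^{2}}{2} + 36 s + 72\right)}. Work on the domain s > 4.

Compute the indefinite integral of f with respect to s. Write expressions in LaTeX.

The denominator factors as \left(s - 4\right)^{2} \left(s + 3\right) \left(2 s + 3\right); partial fractions split f into directly integrable pieces: \frac{12}{121 \left(2 s + 3\right)} - \frac{3}{49 \left(s + 3\right)} + \frac{69}{5929 \left(s - 4\right)} - \frac{12}{77 \left(s - 4\right)^{2}}.
Check: d/ds[- \frac{3 \left(- 23 s \log{\left(s - 4 \right)} - 98 s \log{\left(s + \frac{3}{2} \right)} + 121 s \log{\left(s + 3 \right)} + 92 \log{\left(s - 4 \right)} + 392 \log{\left(s + \frac{3}{2} \right)} - 484 \log{\left(s + 3 \right)} - 308\right)}{5929 \left(s - 4\right)}] = - \frac{3 s}{2 s^{4} - 7 s^{3} - 31 s^{2} + 72 s + 144}, which equals f(s).

F(s) = - \frac{3 \left(- 23 s \log{\left(s - 4 \right)} - 98 s \log{\left(s + \frac{3}{2} \right)} + 121 s \log{\left(s + 3 \right)} + 92 \log{\left(s - 4 \right)} + 392 \log{\left(s + \frac{3}{2} \right)} - 484 \log{\left(s + 3 \right)} - 308\right)}{5929 \left(s - 4\right)} + C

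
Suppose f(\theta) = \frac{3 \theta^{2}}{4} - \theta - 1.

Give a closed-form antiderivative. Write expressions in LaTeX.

Integrate term by term and add the pieces.
Check: d/d\theta[\frac{\theta^{3}}{4} - \frac{\theta^{2}}{2} - \theta] = \frac{3 \theta^{2}}{4} - \theta - 1 = f(\theta).

An antiderivative is F(\theta) = \frac{\theta^{3}}{4} - \frac{\theta^{2}}{2} - \theta.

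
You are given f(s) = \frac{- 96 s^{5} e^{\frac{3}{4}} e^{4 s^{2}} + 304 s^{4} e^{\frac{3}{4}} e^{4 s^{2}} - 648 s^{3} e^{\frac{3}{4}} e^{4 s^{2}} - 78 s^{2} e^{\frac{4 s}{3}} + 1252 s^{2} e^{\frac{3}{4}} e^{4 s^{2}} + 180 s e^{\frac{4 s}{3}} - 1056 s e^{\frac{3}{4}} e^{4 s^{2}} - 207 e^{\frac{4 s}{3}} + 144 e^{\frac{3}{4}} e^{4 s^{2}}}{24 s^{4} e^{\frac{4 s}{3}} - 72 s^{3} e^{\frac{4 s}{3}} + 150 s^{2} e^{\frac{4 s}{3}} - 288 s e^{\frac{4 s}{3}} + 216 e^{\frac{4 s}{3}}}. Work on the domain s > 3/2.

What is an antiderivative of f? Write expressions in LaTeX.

Any candidate F(s) must reproduce f(s) exactly when differentiated.
Check: d/ds[\frac{- 2 \left(2 s - 3\right) e^{4 s^{2} - \frac{4 s}{3} + \frac{3}{4}} - 5 \left(2 s - 3\right) \operatorname{atan}{\left(\frac{s}{2} \right)} + 6}{4 \left(2 s - 3\right)}] = \frac{- 96 s^{5} e^{\frac{3}{4}} e^{- \frac{4 s}{3}} e^{4 s^{2}} + 304 s^{4} e^{\frac{3}{4}} e^{- \frac{4 s}{3}} e^{4 s^{2}} - 648 s^{3} e^{\frac{3}{4}} e^{- \frac{4 s}{3}} e^{4 s^{2}} - 78 s^{2} + 1252 s^{2} e^{\frac{3}{4}} e^{- \frac{4 s}{3}} e^{4 s^{2}} + 180 s - 1056 s e^{\frac{3}{4}} e^{- \frac{4 s}{3}} e^{4 s^{2}} - 207 + 144 e^{\frac{3}{4}} e^{- \frac{4 s}{3}} e^{4 s^{2}}}{24 s^{4} - 72 s^{3} + 150 s^{2} - 288 s + 216}, which equals f(s).

An antiderivative is F(s) = \frac{- 2 \left(2 s - 3\right) e^{4 s^{2} - \frac{4 s}{3} + \frac{3}{4}} - 5 \left(2 s - 3\right) \operatorname{atan}{\left(\frac{s}{2} \right)} + 6}{4 \left(2 s - 3\right)}.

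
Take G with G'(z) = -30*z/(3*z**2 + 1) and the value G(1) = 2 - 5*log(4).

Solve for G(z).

G(z) = 2 - 5*log(3*z**2 + 1)

G'(z) matches the chain-rule pattern g'(h)*h' with inner function h(z) = 3*z**2 + 1; substituting u = h(z) collapses the integral.
A general antiderivative is -5*log(3*z**2 + 1) + C.
The condition gives C = 2 - 5*log(4) - (-5*log(4)) = 2.
So G(z) = 2 - 5*log(3*z**2 + 1).
Check: d/dz[2 - 5*log(3*z**2 + 1)] = -30*z/(3*z**2 + 1) = G'(z).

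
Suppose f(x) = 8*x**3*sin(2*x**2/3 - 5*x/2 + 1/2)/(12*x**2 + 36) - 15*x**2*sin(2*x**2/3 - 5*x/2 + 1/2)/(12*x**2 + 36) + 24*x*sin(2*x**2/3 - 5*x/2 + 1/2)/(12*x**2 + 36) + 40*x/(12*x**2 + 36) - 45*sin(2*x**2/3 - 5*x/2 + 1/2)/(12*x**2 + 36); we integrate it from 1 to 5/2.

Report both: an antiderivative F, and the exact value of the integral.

Antiderivative: F(x) = 5*log(x**2 + 3)/3 - cos(2*x**2/3 - 5*x/2 + 1/2)/2; value = -5*log(4)/3 - cos(19/12)/2 + cos(4/3)/2 + 5*log(37/4)/3

The integrand splits into summands that can be handled one at a time.
F(x) = 5*log(x**2 + 3)/3 - cos(2*x**2/3 - 5*x/2 + 1/2)/2 is an antiderivative of f.
Check: d/dx[5*log(x**2 + 3)/3 - cos(2*x**2/3 - 5*x/2 + 1/2)/2] = (8*x**3*sin(2*x**2/3 - 5*x/2 + 1/2) - 15*x**2*sin(2*x**2/3 - 5*x/2 + 1/2) + 24*x*sin(2*x**2/3 - 5*x/2 + 1/2) + 40*x - 45*sin(2*x**2/3 - 5*x/2 + 1/2))/(12*x**2 + 36), which equals f(x).
F(5/2) = -cos(19/12)/2 + 5*log(37/4)/3; F(1) = -cos(4/3)/2 + 5*log(4)/3.
Integral = F(5/2) - F(1) = -5*log(4)/3 - cos(19/12)/2 + cos(4/3)/2 + 5*log(37/4)/3.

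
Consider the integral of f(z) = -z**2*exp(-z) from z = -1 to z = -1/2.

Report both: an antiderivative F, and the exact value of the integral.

Antiderivative: F(z) = (z**2 + 2*z + 2)*exp(-z); value = -exp(1) + 5*exp(1/2)/4

f has the shape u'v + uv' for u = z**2 + 2*z + 2 and v = exp(-z) — it is the derivative of the product u*v.
F(z) = (z**2 + 2*z + 2)*exp(-z) is an antiderivative of f.
Check: d/dz[(z**2 + 2*z + 2)*exp(-z)] = -z**2*exp(-z) = f(z).
F(-1/2) = 5*exp(1/2)/4; F(-1) = exp(1).
Integral = F(-1/2) - F(-1) = -exp(1) + 5*exp(1/2)/4.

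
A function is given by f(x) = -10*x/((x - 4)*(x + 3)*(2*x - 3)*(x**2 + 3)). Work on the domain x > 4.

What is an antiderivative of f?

An antiderivative is F(x) = -8*log(x - 4)/133 + 8*log(x - 3/2)/63 + 5*log(x + 3)/126 - 85*log(x**2 + 3)/1596 + 15*sqrt(3)*atan(sqrt(3)*x/3)/266.

The denominator factors as (x - 4)*(x + 3)*(2*x - 3)*(x**2 + 3); partial fractions split f into directly integrable pieces: -5*(17*x - 27)/(798*(x**2 + 3)) + 16/(63*(2*x - 3)) + 5/(126*(x + 3)) - 8/(133*(x - 4)).
Check: d/dx[-8*log(x - 4)/133 + 8*log(x - 3/2)/63 + 5*log(x + 3)/126 - 85*log(x**2 + 3)/1596 + 15*sqrt(3)*atan(sqrt(3)*x/3)/266] = -10*x/(2*x**5 - 5*x**4 - 15*x**3 + 21*x**2 - 63*x + 108), which equals f(x).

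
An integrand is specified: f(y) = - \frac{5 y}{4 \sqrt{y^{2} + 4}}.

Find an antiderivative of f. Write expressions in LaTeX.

The substitution u = y^{2} + 4 works: f is exactly (dF/du)*(du/dy) for that inner function.
Check: d/dy[- \frac{5 \sqrt{y^{2} + 4}}{4}] = - \frac{5 y}{4 \sqrt{y^{2} + 4}} = f(y).

An antiderivative is F(y) = - \frac{5 \sqrt{y^{2} + 4}}{4}.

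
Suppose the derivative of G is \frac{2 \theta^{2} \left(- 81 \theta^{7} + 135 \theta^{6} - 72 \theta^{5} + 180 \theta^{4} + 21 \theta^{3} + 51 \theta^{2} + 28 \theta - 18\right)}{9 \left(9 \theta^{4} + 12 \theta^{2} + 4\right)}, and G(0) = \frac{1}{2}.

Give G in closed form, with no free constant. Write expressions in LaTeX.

Recognize the product-rule pattern: G'(\theta) = u'v + uv' with u = \frac{\theta^{3}}{3}, v = - \theta^{3} + 2 \theta^{2} + \frac{2 \theta}{3} + \frac{\frac{\theta}{2} - 1}{\frac{3 \theta^{2}}{2} + 1}, so integration by parts undoes it.
A general antiderivative is \frac{\theta^{3} \left(- \theta^{3} + 2 \theta^{2} + \frac{2 \theta}{3} + \frac{\frac{\theta}{2} - 1}{\frac{3 \theta^{2}}{2} + 1}\right)}{3} + C.
The condition gives C = \frac{1}{2} - (0) = \frac{1}{2}.
So G(\theta) = - \frac{18 \theta^{8} - 36 \theta^{7} - 24 \theta^{5} - 14 \theta^{4} + 12 \theta^{3} - 27 \theta^{2} - 18}{18 \left(3 \theta^{2} + 2\right)}.
Check: d/d\theta[- \frac{18 \theta^{8} - 36 \theta^{7} - 24 \theta^{5} - 14 \theta^{4} + 12 \theta^{3} - 27 \theta^{2} - 18}{18 \left(3 \theta^{2} + 2\right)}] = \frac{- 162 \theta^{9} + 270 \theta^{8} - 144 \theta^{7} + 360 \theta^{6} + 42 \theta^{5} + 102 \theta^{4} + 56 \theta^{3} - 36 \theta^{2}}{81 \theta^{4} + 108 \theta^{2} + 36}, which equals G'(\theta).

G(\theta) = - \frac{18 \theta^{8} - 36 \theta^{7} - 24 \theta^{5} - 14 \theta^{4} + 12 \theta^{3} - 27 \theta^{2} - 18}{18 \left(3 \theta^{2} + 2\right)}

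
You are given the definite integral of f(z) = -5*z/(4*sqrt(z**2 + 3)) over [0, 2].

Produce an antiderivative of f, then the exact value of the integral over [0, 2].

f matches the chain-rule pattern g'(h)*h' with inner function h(z) = z**2 + 3; substituting u = h(z) collapses the integral.
F(z) = -5*sqrt(z**2 + 3)/4 is an antiderivative of f.
Check: d/dz[-5*sqrt(z**2 + 3)/4] = -5*z/(4*sqrt(z**2 + 3)) = f(z).
F(2) = -5*sqrt(7)/4; F(0) = -5*sqrt(3)/4.
Integral = F(2) - F(0) = -5*sqrt(7)/4 + 5*sqrt(3)/4.

Antiderivative: F(z) = -5*sqrt(z**2 + 3)/4; value = -5*sqrt(7)/4 + 5*sqrt(3)/4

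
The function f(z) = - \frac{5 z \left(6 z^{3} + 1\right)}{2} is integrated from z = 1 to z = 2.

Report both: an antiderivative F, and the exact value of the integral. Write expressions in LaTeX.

Antiderivative: F(z) = - 3 z^{5} - \frac{5 z^{2}}{4}; value = - \frac{387}{4}

For F(z) to be correct the identity F'(z) - f(z) = 0 must hold.
F(z) = - 3 z^{5} - \frac{5 z^{2}}{4} is an antiderivative of f.
Check: d/dz[- 3 z^{5} - \frac{5 z^{2}}{4}] = - 15 z^{4} - \frac{5 z}{2}, which equals f(z).
F(2) = -101; F(1) = - \frac{17}{4}.
Integral = F(2) - F(1) = - \frac{387}{4}.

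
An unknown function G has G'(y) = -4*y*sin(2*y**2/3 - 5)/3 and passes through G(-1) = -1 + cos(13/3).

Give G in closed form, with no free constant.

G(y) = cos(2*y**2/3 - 5) - 1

The substitution u = 2*y**2/3 - 5 works: G'(y) is exactly (dG/du)*(du/dy) for that inner function.
A general antiderivative is cos(2*y**2/3 - 5) + C.
The condition gives C = -1 + cos(13/3) - (cos(13/3)) = -1.
So G(y) = cos(2*y**2/3 - 5) - 1.
Check: d/dy[cos(2*y**2/3 - 5) - 1] = -4*y*sin(2*y**2/3 - 5)/3 = G'(y).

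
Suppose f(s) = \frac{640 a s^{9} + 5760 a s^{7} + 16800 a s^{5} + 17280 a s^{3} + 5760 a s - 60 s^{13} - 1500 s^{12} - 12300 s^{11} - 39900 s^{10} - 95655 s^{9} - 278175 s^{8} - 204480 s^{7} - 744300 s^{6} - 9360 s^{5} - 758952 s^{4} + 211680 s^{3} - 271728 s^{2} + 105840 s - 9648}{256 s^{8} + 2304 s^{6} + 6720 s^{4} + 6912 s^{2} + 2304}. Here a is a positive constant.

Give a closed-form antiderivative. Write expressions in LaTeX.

An antiderivative is F(s) = - \frac{- 320 a s^{6} - 1440 a s^{4} - 960 a s^{2} + 10 s^{10} + 300 s^{9} + 2985 s^{8} + 10150 s^{7} + 7380 s^{6} + 41700 s^{5} - 17720 s^{4} + 31800 s^{3} - 18000 s^{2} + 3216 s - 240}{128 \left(2 s^{4} + 9 s^{2} + 6\right)}.

Check any antiderivative F(s) by computing F'(s) and comparing it with f(s).
Check: d/ds[- \frac{- 320 a s^{6} - 1440 a s^{4} - 960 a s^{2} + 10 s^{10} + 300 s^{9} + 2985 s^{8} + 10150 s^{7} + 7380 s^{6} + 41700 s^{5} - 17720 s^{4} + 31800 s^{3} - 18000 s^{2} + 3216 s - 240}{128 \left(2 s^{4} + 9 s^{2} + 6\right)}] = \frac{640 a s^{9} + 5760 a s^{7} + 16800 a s^{5} + 17280 a s^{3} + 5760 a s - 60 s^{13} - 1500 s^{12} - 12300 s^{11} - 39900 s^{10} - 95655 s^{9} - 278175 s^{8} - 204480 s^{7} - 744300 s^{6} - 9360 s^{5} - 758952 s^{4} + 211680 s^{3} - 271728 s^{2} + 105840 s - 9648}{256 s^{8} + 2304 s^{6} + 6720 s^{4} + 6912 s^{2} + 2304} = f(s).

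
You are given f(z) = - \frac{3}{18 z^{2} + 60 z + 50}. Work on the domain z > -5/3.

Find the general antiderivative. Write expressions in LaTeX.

F(z) = \frac{1}{6 z + 10} + C

Differentiate the proposed F(z) back; it has to land on f(z) exactly.
Check: d/dz[\frac{1}{6 z + 10}] = - \frac{3}{18 z^{2} + 60 z + 50} = f(z).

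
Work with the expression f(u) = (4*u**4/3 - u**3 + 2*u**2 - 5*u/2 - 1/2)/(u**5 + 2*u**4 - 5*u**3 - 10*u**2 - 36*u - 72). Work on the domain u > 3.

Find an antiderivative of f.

Factor the denominator (6*(u - 3)*(u + 2)*(u + 3)*(u**2 + 4)) and decompose: f = (59*u - 190)/(624*(u**2 + 4)) + 80/(39*(u + 3)) - 251/(240*(u + 2)) + 7/(30*(u - 3)); each piece integrates to a log, atan, or power term.
Check: d/du[7*log(u - 3)/30 - 251*log(u + 2)/240 + 80*log(u + 3)/39 + 59*log(u**2 + 4)/1248 - 95*atan(u/2)/624] = (8*u**4 - 6*u**3 + 12*u**2 - 15*u - 3)/(6*u**5 + 12*u**4 - 30*u**3 - 60*u**2 - 216*u - 432), which equals f(u).

An antiderivative is F(u) = 7*log(u - 3)/30 - 251*log(u + 2)/240 + 80*log(u + 3)/39 + 59*log(u**2 + 4)/1248 - 95*atan(u/2)/624.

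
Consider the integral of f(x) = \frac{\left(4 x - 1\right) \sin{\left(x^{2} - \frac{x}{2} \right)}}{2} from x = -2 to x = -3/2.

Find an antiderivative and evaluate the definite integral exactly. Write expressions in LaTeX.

f matches the chain-rule pattern g'(h)*h' with inner function h(x) = x^{2} - \frac{x}{2}; substituting u = h(x) collapses the integral.
F(x) = - \cos{\left(x^{2} - \frac{x}{2} \right)} is an antiderivative of f.
Check: d/dx[- \cos{\left(x^{2} - \frac{x}{2} \right)}] = 2 x \sin{\left(x^{2} - \frac{x}{2} \right)} - \frac{\sin{\left(x^{2} - \frac{x}{2} \right)}}{2}, which equals f(x).
F(-3/2) = - \cos{\left(3 \right)}; F(-2) = - \cos{\left(5 \right)}.
Integral = F(-3/2) - F(-2) = \cos{\left(5 \right)} - \cos{\left(3 \right)}.

Antiderivative: F(x) = - \cos{\left(x^{2} - \frac{x}{2} \right)}; value = \cos{\left(5 \right)} - \cos{\left(3 \right)}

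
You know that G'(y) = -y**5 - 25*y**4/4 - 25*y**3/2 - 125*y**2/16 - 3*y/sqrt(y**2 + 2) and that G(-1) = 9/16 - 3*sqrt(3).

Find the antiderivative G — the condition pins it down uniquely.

Integrate term by term and add the pieces.
A general antiderivative is -4*(y**2/2 + 5*y/4)**3/3 - 3*sqrt(y**2 + 2) + C.
The condition gives C = 9/16 - 3*sqrt(3) - (9/16 - 3*sqrt(3)) = 0.
So G(y) = -(8*y**6 + 60*y**5 + 150*y**4 + 125*y**3 + 144*sqrt(y**2 + 2))/48.
Check: d/dy[-(8*y**6 + 60*y**5 + 150*y**4 + 125*y**3 + 144*sqrt(y**2 + 2))/48] = (-16*y**5*sqrt(y**2 + 2) - 100*y**4*sqrt(y**2 + 2) - 200*y**3*sqrt(y**2 + 2) - 125*y**2*sqrt(y**2 + 2) - 48*y)/(16*sqrt(y**2 + 2)), which equals G'(y).

G(y) = -(8*y**6 + 60*y**5 + 150*y**4 + 125*y**3 + 144*sqrt(y**2 + 2))/48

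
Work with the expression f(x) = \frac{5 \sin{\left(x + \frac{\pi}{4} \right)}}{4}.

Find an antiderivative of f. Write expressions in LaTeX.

An antiderivative is F(x) = - \frac{5 \cos{\left(x + \frac{\pi}{4} \right)}}{4}.

An antiderivative F(x) passes only if d/dx[F] lands on f(x) exactly.
Check: d/dx[- \frac{5 \cos{\left(x + \frac{\pi}{4} \right)}}{4}] = \frac{5 \sin{\left(x + \frac{\pi}{4} \right)}}{4} = f(x).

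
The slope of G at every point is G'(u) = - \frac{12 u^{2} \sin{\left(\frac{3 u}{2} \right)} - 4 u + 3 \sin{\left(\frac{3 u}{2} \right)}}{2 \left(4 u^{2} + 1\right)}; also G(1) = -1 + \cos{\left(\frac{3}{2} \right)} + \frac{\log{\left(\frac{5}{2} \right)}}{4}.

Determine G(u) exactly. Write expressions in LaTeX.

Whatever form G(u) takes, its d/du must return the stated G'(u).
A general antiderivative is \frac{\log{\left(2 u^{2} + \frac{1}{2} \right)}}{4} + \cos{\left(\frac{3 u}{2} \right)} + C.
The condition gives C = -1 + \cos{\left(\frac{3}{2} \right)} + \frac{\log{\left(\frac{5}{2} \right)}}{4} - (\cos{\left(\frac{3}{2} \right)} + \frac{\log{\left(\frac{5}{2} \right)}}{4}) = -1.
So G(u) = \frac{\log{\left(2 u^{2} + \frac{1}{2} \right)}}{4} + \cos{\left(\frac{3 u}{2} \right)} - 1.
Check: d/du[\frac{\log{\left(2 u^{2} + \frac{1}{2} \right)}}{4} + \cos{\left(\frac{3 u}{2} \right)} - 1] = \frac{- 12 u^{2} \sin{\left(\frac{3 u}{2} \right)} + 4 u - 3 \sin{\left(\frac{3 u}{2} \right)}}{8 u^{2} + 2}, which equals G'(u).

G(u) = \frac{\log{\left(2 u^{2} + \frac{1}{2} \right)}}{4} + \cos{\left(\frac{3 u}{2} \right)} - 1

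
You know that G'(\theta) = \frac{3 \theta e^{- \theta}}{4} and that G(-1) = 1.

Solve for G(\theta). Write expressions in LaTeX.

G'(\theta) has the shape u'v + uv' for u = - \frac{3 \theta}{4} - \frac{3}{4} and v = e^{- \theta} — it is the derivative of the product u*v.
A general antiderivative is \frac{\left(- 3 \theta - 3\right) e^{- \theta}}{4} + C.
The condition gives C = 1 - (0) = 1.
So G(\theta) = - \frac{3 \theta e^{- \theta}}{4} + 1 - \frac{3 e^{- \theta}}{4}.
Check: d/d\theta[- \frac{3 \theta e^{- \theta}}{4} + 1 - \frac{3 e^{- \theta}}{4}] = \frac{3 \theta e^{- \theta}}{4} = G'(\theta).

G(\theta) = - \frac{3 \theta e^{- \theta}}{4} + 1 - \frac{3 e^{- \theta}}{4}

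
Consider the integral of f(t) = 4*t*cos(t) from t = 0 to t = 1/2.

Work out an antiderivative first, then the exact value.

Antiderivative: F(t) = 4*t*sin(t) + 4*cos(t); value = -4 + 2*sin(1/2) + 4*cos(1/2)

A first test for any F(t): its t-derivative must equal f(t) identically.
F(t) = 4*t*sin(t) + 4*cos(t) is an antiderivative of f.
Check: d/dt[4*t*sin(t) + 4*cos(t)] = 4*t*cos(t) = f(t).
F(1/2) = 2*sin(1/2) + 4*cos(1/2); F(0) = 4.
Integral = F(1/2) - F(0) = -4 + 2*sin(1/2) + 4*cos(1/2).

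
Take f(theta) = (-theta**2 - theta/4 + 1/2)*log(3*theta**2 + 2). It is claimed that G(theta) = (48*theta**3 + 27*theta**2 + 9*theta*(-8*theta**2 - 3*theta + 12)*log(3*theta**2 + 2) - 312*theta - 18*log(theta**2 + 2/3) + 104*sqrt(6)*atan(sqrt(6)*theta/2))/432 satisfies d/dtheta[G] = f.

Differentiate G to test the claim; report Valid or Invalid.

Invalid: d/dtheta[G] - f = theta**2*log(3*theta**2 + 2)/2 + theta*log(3*theta**2 + 2)/8 - log(3*theta**2 + 2)/4, which is not 0.

d/dtheta[G] = -theta**2*log(3*theta**2 + 2)/2 - theta*log(3*theta**2 + 2)/8 + log(3*theta**2 + 2)/4
d/dtheta[G] - f(theta) = theta**2*log(3*theta**2 + 2)/2 + theta*log(3*theta**2 + 2)/8 - log(3*theta**2 + 2)/4 != 0.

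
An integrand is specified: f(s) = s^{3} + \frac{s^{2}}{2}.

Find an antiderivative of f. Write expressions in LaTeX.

An antiderivative is F(s) = \frac{s^{4}}{4} + \frac{s^{3}}{6}.

Integrate term by term and add the pieces.
Check: d/ds[\frac{s^{4}}{4} + \frac{s^{3}}{6}] = s^{3} + \frac{s^{2}}{2} = f(s).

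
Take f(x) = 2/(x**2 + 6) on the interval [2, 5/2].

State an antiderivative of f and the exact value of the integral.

Antiderivative: F(x) = sqrt(6)*atan(sqrt(6)*x/6)/3; value = -sqrt(6)*atan(sqrt(6)/3)/3 + sqrt(6)*atan(5*sqrt(6)/12)/3

Check any antiderivative F(x) by computing F'(x) and comparing it with f(x).
F(x) = sqrt(6)*atan(sqrt(6)*x/6)/3 is an antiderivative of f.
Check: d/dx[sqrt(6)*atan(sqrt(6)*x/6)/3] = 2/(x**2 + 6) = f(x).
F(5/2) = sqrt(6)*atan(5*sqrt(6)/12)/3; F(2) = sqrt(6)*atan(sqrt(6)/3)/3.
Integral = F(5/2) - F(2) = -sqrt(6)*atan(sqrt(6)/3)/3 + sqrt(6)*atan(5*sqrt(6)/12)/3.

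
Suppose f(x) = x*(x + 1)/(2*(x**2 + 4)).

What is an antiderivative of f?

An antiderivative is F(x) = (2*x + log(x**2 + 4) - 4*atan(x/2))/4.

Whatever form F(x) takes, F'(x) = f(x) is non-negotiable.
Check: d/dx[(2*x + log(x**2 + 4) - 4*atan(x/2))/4] = (x**2 + x)/(2*x**2 + 8), which equals f(x).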